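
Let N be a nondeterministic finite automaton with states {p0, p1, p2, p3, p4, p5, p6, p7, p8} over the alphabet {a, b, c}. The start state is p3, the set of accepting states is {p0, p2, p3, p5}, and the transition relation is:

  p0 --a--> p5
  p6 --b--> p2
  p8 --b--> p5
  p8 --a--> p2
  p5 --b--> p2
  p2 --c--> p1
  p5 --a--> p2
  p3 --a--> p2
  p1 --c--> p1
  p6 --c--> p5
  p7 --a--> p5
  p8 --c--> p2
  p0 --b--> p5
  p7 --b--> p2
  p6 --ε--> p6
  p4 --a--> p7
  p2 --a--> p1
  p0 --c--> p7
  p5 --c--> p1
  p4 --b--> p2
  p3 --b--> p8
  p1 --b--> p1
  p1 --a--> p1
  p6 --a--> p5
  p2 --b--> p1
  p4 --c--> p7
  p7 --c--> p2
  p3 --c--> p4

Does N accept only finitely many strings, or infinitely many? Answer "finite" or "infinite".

finite

The useful states (reachable from p3 and able to reach an accepting state) are {p2, p3, p4, p5, p7, p8}.
Restricted to these states the transition graph has no cycle, so every accepting path has bounded length and L is finite.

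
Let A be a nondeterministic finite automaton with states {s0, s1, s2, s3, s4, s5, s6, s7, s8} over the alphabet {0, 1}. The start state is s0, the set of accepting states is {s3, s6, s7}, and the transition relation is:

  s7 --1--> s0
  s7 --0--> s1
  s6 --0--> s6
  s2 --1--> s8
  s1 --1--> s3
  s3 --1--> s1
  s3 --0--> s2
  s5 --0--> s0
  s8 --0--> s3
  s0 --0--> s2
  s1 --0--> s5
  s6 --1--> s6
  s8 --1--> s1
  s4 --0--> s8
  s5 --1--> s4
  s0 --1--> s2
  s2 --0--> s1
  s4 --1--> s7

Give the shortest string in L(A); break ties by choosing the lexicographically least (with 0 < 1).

001

A breadth-first search from s0 reaches an accepting state first via the path s0 → s2 → s1 → s3 on input 001.
No string of length < 3 is accepted (BFS exhausts all shorter strings without reaching an accepting state), and 001 is the lexicographically least accepting string of length 3.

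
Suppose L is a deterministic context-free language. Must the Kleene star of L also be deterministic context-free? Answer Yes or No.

L = {c aⁿbⁿ : n≥0} ∪ {cc aⁿb²ⁿ : n≥0} is a DCFL (the number of leading c's fixes which ratio the DPDA checks), but L* is not. Every word of L starts with c, so in a factorisation of the string cc aⁱbʲ (i≥1) into words of L each factor begins at one of the two c's: either the whole string is a single word of L (forcing j = 2i), or it splits as c · (c aⁱbʲ) with c ∈ L (take n = 0) and c aⁱbʲ ∈ L (forcing j = i). Thus L* ∩ cca⁺b* = {cc aⁿbⁿ : n≥1} ∪ {cc aⁿb²ⁿ : n≥1}. A DPDA for L* would give one for this intersection with a regular set, and, started from its configuration after reading cc, one for {aⁿbⁿ : n≥1} ∪ {aⁿb²ⁿ : n≥1}, which no deterministic PDA accepts (a DPDA for it would have a single run on aⁿb²ⁿ, accepting after the prefix aⁿbⁿ and accepting again after n more b's; an ordinary PDA that simulates it on a's and b's and, at any moment when it is accepting, may switch to reading only a fresh letter d while feeding each d to the simulation as a b, would accept aⁱbʲdᵏ (k≥1) exactly when both aⁱbʲ and aⁱbʲ⁺ᵏ are in the language, i.e. its language intersected with the regular set a*b*d⁺ would be exactly {aⁿbⁿdⁿ : n≥1} — impossible, since context-free languages are closed under intersection with regular sets and {aⁿbⁿdⁿ} is not context-free). So L* is not a DCFL.

No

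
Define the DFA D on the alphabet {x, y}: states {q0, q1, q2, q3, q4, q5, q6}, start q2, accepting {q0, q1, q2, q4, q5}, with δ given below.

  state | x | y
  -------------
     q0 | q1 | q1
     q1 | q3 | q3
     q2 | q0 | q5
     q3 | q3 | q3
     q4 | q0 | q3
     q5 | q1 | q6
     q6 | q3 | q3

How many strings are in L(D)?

6

The useful subgraph on states {q0, q1, q2, q5} is acyclic, so L(D) is finite; the longest accepting path visits 3 useful states, giving maximum string length 2.
Counting accepting paths from q2 by length: 1 of length 0, 2 of length 1, 3 of length 2. Total 6.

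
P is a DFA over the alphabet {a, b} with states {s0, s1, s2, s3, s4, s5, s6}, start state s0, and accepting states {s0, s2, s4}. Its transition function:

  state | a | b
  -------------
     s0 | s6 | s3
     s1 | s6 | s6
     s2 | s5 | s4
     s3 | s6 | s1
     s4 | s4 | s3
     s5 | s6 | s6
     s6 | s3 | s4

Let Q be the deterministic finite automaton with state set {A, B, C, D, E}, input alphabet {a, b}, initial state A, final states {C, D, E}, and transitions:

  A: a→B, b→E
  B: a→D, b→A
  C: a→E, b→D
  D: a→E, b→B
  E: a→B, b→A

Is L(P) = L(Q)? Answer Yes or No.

No

The empty string ε is accepted by P but rejected by Q.
So L(P) ≠ L(Q).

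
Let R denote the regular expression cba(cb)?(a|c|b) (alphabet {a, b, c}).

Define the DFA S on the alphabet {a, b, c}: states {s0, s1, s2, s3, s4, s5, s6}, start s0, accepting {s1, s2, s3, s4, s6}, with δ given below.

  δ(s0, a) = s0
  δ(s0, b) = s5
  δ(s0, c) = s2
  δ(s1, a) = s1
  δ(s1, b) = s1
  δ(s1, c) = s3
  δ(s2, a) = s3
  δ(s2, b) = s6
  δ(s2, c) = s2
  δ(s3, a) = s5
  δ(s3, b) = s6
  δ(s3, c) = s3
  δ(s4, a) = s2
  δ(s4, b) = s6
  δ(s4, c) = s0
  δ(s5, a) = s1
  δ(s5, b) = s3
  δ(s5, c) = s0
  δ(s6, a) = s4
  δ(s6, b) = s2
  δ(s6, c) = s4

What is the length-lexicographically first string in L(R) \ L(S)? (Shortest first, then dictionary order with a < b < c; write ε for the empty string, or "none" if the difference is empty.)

cbac

The string cbac is accepted by R but not by S.
No shorter string lies in the difference, and cbac is the lexicographically first length-4 string in L(R) \ L(S).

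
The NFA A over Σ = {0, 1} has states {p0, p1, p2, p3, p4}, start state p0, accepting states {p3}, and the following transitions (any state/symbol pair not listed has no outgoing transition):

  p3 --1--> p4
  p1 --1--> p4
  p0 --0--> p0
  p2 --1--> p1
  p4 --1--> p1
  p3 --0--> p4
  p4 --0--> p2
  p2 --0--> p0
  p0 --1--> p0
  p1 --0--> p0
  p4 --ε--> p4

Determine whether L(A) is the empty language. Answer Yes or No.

The states reachable from the start state are {p0}.
None of the accepting states {p3} is reachable, so no string is accepted and L(A) = ∅.

Yes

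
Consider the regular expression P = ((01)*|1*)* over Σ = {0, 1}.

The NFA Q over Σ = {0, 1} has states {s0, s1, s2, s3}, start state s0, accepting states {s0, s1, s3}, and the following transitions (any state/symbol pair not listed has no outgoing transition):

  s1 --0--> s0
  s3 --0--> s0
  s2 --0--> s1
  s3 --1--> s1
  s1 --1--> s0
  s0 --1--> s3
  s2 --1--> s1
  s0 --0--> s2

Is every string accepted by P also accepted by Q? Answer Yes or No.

Yes

Converting the expression P to a DFA (subset construction, then merging equivalent states) gives the minimal DFA with states {p0, p1, p2}, start state p0, accepting states {p0} and transitions p0: 0→p1, 1→p0; p1: 0→p2, 1→p0; p2: 0→p2, 1→p2.
Exploring the product automaton P × Q from the start pair (p0, s0), following both machines on each input symbol, reaches 9 state pairs: (p0, s0), (p1, s2), (p0, s3), (p2, s1), (p0, s1), (p1, s0), (p2, s0), (p2, s2), (p2, s3).
P accepts in {p0} and Q accepts in {s0, s1, s3}. The reachable pairs whose P-component is accepting are (p0, s0), (p0, s3), (p0, s1); in each of them the Q-component is accepting too, so the product for L(P) \ L(Q) (P-component accepting, Q-component rejecting) has no reachable accepting pair and the difference is empty.
Hence every string in L(P) is also in L(Q).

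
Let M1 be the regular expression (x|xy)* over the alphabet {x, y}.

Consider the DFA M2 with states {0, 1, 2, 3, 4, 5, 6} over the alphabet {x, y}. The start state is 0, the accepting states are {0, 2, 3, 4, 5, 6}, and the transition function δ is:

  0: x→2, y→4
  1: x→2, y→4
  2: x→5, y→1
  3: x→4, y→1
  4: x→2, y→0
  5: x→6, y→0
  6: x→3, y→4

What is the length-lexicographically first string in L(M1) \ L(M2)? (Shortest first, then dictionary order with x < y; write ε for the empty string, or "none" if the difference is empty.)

The string xy is accepted by M1 but not by M2.
No shorter string lies in the difference, and xy is the lexicographically first length-2 string in L(M1) \ L(M2).

xy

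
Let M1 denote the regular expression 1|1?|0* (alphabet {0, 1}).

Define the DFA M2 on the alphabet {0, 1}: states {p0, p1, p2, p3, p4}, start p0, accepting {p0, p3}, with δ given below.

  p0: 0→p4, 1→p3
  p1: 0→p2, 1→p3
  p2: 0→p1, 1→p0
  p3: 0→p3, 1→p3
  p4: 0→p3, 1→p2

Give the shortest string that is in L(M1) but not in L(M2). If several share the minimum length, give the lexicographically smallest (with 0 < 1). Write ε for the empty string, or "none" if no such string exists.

0

The string 0 is accepted by M1 but not by M2.
No shorter string lies in the difference, and 0 is the lexicographically first length-1 string in L(M1) \ L(M2).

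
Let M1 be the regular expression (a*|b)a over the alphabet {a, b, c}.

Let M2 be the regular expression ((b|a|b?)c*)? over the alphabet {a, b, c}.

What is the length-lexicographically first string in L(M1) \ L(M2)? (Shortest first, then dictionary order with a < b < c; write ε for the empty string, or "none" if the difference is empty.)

aa

The string aa is accepted by M1 but not by M2.
No shorter string lies in the difference, and aa is the lexicographically first length-2 string in L(M1) \ L(M2).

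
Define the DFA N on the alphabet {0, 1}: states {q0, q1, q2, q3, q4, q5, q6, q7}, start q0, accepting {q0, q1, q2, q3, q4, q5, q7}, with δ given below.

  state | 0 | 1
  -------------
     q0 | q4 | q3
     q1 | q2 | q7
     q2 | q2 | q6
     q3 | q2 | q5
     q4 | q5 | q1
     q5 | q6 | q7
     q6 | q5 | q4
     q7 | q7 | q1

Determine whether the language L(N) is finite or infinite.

infinite

State q2 is reachable from the start and can reach an accepting state, and it lies on the cycle q2 → q2.
Traversing that cycle any number of times yields accepted strings of unbounded length, so the language is infinite.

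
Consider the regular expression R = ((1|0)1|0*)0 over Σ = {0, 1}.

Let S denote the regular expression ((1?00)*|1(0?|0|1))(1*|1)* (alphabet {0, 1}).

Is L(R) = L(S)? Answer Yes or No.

The string 0 is accepted by R but rejected by S.
So L(R) ≠ L(S).

No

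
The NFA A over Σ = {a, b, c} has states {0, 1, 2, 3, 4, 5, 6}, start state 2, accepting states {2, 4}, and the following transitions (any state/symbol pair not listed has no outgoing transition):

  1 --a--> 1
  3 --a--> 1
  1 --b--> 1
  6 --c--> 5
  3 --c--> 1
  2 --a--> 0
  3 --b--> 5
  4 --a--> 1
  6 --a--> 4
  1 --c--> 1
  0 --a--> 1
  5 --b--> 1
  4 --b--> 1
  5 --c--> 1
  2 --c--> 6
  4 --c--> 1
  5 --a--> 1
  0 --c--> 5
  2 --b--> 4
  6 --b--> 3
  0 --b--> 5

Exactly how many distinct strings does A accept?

The useful subgraph on states {2, 4, 6} is acyclic, so L(A) is finite; the longest accepting path visits 3 useful states, giving maximum string length 2.
Counting accepting paths from 2 by length: 1 of length 0, 1 of length 1, 1 of length 2. Total 3.

3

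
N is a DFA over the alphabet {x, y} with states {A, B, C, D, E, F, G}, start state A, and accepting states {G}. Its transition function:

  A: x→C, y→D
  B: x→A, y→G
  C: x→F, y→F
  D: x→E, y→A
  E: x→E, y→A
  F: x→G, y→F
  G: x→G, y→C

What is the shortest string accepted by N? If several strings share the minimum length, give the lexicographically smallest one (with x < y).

xxx

A breadth-first search from A reaches an accepting state first via the path A → C → F → G on input xxx.
No string of length < 3 is accepted (BFS exhausts all shorter strings without reaching an accepting state), and xxx is the lexicographically least accepting string of length 3.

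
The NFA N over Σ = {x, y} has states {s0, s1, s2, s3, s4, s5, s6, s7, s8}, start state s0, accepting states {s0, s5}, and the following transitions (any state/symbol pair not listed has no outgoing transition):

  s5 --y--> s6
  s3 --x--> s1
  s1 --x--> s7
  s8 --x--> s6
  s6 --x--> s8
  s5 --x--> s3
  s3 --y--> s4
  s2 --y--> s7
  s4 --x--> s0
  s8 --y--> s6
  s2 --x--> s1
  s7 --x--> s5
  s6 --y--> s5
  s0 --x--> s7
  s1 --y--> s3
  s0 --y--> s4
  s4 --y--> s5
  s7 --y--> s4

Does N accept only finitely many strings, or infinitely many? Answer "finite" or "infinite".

infinite

State s0 is reachable from the start and can reach an accepting state, and it lies on the cycle s0 → s4 → s0.
Traversing that cycle any number of times yields accepted strings of unbounded length, so the language is infinite.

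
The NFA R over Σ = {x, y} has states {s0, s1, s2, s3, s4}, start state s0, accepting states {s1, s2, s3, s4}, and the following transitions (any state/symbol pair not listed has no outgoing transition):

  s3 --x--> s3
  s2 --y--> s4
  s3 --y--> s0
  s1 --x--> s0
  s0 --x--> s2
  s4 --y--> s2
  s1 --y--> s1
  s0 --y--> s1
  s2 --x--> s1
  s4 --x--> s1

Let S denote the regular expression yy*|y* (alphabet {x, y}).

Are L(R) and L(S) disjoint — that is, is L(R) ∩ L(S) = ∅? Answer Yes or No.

No

The string y is accepted by both R and S.
Hence L(R) ∩ L(S) ≠ ∅.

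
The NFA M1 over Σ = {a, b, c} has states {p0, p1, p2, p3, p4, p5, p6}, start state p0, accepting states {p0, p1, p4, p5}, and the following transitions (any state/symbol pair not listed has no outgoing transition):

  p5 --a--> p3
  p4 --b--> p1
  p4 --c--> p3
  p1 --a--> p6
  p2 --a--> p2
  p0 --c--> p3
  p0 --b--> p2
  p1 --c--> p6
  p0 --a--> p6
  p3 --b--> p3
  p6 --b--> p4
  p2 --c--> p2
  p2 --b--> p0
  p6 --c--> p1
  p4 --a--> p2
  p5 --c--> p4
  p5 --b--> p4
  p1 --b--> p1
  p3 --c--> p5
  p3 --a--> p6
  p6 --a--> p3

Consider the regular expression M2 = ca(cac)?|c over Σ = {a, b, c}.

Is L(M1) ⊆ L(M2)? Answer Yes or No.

No

The empty string ε is in L(M1) but not in L(M2).
So L(M1) ⊄ L(M2).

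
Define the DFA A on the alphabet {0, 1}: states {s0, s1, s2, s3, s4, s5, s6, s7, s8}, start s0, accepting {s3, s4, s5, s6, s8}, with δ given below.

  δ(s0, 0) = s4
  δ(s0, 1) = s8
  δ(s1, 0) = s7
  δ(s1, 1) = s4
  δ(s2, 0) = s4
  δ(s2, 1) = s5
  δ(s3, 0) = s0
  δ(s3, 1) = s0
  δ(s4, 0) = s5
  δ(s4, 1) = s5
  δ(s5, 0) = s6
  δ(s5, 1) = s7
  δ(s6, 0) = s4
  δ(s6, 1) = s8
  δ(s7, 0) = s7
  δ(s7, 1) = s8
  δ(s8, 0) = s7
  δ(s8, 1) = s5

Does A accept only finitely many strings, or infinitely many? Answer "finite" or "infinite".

State s8 is reachable from the start and can reach an accepting state, and it lies on the cycle s8 → s5 → s6 → s8.
Traversing that cycle any number of times yields accepted strings of unbounded length, so the language is infinite.

infinite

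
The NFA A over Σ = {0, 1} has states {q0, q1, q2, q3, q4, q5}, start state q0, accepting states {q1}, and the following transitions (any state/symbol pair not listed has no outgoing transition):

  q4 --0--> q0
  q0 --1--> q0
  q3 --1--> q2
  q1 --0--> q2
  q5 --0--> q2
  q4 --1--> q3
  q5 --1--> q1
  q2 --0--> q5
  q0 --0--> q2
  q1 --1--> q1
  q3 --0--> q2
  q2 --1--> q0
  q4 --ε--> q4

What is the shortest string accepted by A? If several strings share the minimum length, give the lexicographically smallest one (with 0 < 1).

A breadth-first search from q0 reaches an accepting state first via the path q0 → q2 → q5 → q1 on input 001.
No string of length < 3 is accepted (BFS exhausts all shorter strings without reaching an accepting state), and 001 is the lexicographically least accepting string of length 3.

001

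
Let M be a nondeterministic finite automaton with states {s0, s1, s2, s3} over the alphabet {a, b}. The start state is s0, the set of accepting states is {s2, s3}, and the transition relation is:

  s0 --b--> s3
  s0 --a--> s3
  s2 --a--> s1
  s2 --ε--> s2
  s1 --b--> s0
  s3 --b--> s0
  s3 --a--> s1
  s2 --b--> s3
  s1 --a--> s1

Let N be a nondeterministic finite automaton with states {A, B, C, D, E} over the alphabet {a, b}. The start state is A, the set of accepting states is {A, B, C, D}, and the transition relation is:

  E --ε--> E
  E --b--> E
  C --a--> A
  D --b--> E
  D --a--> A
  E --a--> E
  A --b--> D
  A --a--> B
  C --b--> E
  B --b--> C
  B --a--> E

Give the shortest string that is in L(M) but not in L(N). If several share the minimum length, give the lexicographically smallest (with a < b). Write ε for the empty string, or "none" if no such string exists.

The string abb is accepted by M but not by N.
No shorter string lies in the difference, and abb is the lexicographically first length-3 string in L(M) \ L(N).

abb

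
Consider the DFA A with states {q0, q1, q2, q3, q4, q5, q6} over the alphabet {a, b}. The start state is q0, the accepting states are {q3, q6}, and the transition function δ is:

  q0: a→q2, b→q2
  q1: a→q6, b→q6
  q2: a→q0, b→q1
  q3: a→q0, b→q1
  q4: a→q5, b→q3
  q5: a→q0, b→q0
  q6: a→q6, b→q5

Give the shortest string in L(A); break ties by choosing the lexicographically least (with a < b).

aba

A breadth-first search from q0 reaches an accepting state first via the path q0 → q2 → q1 → q6 on input aba.
No string of length < 3 is accepted (BFS exhausts all shorter strings without reaching an accepting state), and aba is the lexicographically least accepting string of length 3.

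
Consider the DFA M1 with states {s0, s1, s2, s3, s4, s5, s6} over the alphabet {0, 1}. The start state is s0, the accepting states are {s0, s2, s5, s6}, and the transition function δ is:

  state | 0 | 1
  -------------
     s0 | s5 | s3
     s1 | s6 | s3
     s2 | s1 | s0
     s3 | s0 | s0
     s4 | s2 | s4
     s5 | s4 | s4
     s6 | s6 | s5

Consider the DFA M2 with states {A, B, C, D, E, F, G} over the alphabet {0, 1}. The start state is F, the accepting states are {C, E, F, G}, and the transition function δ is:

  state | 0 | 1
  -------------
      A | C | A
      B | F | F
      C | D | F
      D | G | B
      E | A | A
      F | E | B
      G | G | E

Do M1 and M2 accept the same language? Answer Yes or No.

Yes

Exploring the product automaton M1 × M2 from the start pair (s0, F), following both machines on each input symbol, reaches 7 state pairs: (s0, F), (s5, E), (s3, B), (s4, A), (s2, C), (s1, D), (s6, G).
M1 accepts in {s0, s2, s5, s6} and M2 accepts in {C, E, F, G}. In every reachable pair the two components are either both accepting — (s0, F), (s5, E), (s2, C), (s6, G) — or both non-accepting, so no string is accepted by exactly one of the machines: L(M1) \ L(M2) and L(M2) \ L(M1) are both empty.
Hence every string is accepted by M1 iff it is accepted by M2, and the two languages coincide.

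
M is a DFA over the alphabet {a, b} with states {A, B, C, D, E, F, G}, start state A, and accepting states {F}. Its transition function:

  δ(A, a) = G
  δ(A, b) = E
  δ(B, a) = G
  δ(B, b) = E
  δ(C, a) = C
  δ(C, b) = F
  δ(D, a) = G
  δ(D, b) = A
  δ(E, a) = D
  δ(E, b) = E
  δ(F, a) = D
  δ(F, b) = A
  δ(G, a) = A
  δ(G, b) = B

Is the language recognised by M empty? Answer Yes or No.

The states reachable from the start state are {A, B, D, E, G}.
None of the accepting states {F} is reachable, so no string is accepted and L(M) = ∅.

Yes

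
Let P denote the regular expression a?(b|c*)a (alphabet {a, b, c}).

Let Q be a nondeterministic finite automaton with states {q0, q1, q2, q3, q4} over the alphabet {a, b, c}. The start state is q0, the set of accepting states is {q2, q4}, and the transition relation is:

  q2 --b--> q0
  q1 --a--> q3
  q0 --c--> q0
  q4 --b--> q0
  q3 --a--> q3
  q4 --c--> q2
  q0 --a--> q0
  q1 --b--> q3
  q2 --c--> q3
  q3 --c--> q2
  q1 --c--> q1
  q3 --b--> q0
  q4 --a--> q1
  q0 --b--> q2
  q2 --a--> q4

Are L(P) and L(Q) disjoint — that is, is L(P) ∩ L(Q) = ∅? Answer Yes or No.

No

The string ba is accepted by both P and Q.
Hence L(P) ∩ L(Q) ≠ ∅.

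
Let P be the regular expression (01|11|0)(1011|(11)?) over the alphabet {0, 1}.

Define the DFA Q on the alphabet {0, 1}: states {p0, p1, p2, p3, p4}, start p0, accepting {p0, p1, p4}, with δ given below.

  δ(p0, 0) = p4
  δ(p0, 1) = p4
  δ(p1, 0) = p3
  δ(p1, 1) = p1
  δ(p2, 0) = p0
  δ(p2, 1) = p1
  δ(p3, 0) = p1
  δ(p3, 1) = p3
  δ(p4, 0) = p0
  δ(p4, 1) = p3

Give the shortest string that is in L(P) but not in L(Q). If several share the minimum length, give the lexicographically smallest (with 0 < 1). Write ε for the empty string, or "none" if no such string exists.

01

The string 01 is accepted by P but not by Q.
No shorter string lies in the difference, and 01 is the lexicographically first length-2 string in L(P) \ L(Q).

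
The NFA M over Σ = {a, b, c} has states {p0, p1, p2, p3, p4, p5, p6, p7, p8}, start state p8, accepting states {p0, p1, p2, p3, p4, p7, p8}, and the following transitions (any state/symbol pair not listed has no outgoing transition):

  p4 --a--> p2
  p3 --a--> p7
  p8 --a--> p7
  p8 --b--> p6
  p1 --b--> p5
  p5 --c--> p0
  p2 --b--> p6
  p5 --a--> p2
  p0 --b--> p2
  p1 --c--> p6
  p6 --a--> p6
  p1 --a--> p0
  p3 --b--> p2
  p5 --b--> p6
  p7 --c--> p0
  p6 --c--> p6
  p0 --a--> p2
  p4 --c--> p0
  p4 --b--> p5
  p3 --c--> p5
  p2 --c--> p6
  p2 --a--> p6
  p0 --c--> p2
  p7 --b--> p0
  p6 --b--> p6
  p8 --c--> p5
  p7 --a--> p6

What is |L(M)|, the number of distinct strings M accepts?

15

The useful subgraph on states {p0, p2, p5, p7, p8} is acyclic, so L(M) is finite; the longest accepting path visits 4 useful states, giving maximum string length 3.
Counting accepting paths from p8 by length: 1 of length 0, 1 of length 1, 4 of length 2, 9 of length 3. Total 15.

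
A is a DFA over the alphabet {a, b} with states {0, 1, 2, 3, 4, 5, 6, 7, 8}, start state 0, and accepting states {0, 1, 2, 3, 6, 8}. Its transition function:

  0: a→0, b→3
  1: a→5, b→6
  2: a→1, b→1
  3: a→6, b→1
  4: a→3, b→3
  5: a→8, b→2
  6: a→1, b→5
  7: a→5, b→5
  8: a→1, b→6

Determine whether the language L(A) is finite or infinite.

infinite

State 0 is reachable from the start and can reach an accepting state, and it lies on the cycle 0 → 0.
Traversing that cycle any number of times yields accepted strings of unbounded length, so the language is infinite.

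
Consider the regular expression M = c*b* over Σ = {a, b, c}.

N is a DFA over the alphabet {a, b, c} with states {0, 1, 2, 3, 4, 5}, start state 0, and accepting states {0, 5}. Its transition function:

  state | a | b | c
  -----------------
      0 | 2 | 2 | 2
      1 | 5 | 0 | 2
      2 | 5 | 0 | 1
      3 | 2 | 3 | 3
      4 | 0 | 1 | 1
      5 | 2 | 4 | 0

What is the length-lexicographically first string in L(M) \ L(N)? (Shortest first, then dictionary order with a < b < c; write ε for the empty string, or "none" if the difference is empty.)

b

The string b is accepted by M but not by N.
No shorter string lies in the difference, and b is the lexicographically first length-1 string in L(M) \ L(N).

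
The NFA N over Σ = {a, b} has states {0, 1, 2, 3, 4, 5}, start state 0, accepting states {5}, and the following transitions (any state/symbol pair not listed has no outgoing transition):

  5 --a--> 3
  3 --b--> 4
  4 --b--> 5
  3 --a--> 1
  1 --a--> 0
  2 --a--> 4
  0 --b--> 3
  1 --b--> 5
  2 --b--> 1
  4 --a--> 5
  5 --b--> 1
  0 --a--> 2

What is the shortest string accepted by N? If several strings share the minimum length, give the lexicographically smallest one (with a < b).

A breadth-first search from 0 reaches an accepting state first via the path 0 → 2 → 4 → 5 on input aaa.
No string of length < 3 is accepted (BFS exhausts all shorter strings without reaching an accepting state), and aaa is the lexicographically least accepting string of length 3.

aaa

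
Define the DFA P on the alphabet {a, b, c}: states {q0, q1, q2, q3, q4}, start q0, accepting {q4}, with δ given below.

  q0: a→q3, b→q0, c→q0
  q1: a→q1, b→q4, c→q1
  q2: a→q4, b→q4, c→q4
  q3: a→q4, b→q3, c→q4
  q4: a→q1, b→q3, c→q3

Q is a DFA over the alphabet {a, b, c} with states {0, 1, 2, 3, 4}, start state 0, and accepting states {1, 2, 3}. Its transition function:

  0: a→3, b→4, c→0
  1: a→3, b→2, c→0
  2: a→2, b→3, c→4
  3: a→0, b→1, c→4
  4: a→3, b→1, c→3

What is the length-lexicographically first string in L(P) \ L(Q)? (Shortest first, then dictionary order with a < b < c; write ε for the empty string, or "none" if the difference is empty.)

aa

The string aa is accepted by P but not by Q.
No shorter string lies in the difference, and aa is the lexicographically first length-2 string in L(P) \ L(Q).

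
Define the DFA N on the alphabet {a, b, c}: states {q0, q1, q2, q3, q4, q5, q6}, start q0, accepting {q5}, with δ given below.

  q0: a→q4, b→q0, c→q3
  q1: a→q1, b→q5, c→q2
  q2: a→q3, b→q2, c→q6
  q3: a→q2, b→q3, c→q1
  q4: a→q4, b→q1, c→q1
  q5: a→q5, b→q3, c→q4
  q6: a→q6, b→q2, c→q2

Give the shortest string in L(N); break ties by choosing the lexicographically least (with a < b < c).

abb

A breadth-first search from q0 reaches an accepting state first via the path q0 → q4 → q1 → q5 on input abb.
No string of length < 3 is accepted (BFS exhausts all shorter strings without reaching an accepting state), and abb is the lexicographically least accepting string of length 3.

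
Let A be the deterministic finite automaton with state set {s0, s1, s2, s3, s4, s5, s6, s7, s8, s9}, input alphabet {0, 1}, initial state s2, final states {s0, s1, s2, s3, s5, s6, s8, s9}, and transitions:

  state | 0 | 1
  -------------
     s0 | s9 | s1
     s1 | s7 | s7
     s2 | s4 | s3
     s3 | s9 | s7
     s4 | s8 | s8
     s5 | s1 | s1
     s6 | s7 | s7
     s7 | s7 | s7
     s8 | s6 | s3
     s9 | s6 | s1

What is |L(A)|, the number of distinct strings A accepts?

The useful subgraph on states {s1, s2, s3, s4, s6, s8, s9} is acyclic, so L(A) is finite; the longest accepting path visits 6 useful states, giving maximum string length 5.
Counting accepting paths from s2 by length: 1 of length 0, 1 of length 1, 3 of length 2, 6 of length 3, 2 of length 4, 4 of length 5. Total 17.

17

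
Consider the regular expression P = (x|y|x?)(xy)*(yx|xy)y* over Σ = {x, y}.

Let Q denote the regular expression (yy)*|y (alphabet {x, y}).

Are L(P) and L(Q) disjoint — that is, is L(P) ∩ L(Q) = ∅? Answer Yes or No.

Converting the expression P to a DFA (subset construction, then merging equivalent states) gives the minimal DFA with states {p0, p1, p2, p3, p4, p5, p6, p7, p8, p9, p10}, start state p0, accepting states {p4, p5, p8, p9, p10} and transitions p0: x→p1, y→p2; p1: x→p3, y→p4; p2: x→p5, y→p6; p3: x→p7, y→p8; p4: x→p5, y→p9; p5: x→p7, y→p8; p6: x→p10, y→p7; p7: x→p7, y→p7; p8: x→p3, y→p9; p9: x→p10, y→p10; p10: x→p7, y→p10.
Converting the expression Q to a DFA (subset construction, then merging equivalent states) gives the minimal DFA with states {q0, q1, q2, q3, q4}, start state q0, accepting states {q0, q2, q3} and transitions q0: x→q1, y→q2; q1: x→q1, y→q1; q2: x→q1, y→q3; q3: x→q1, y→q4; q4: x→q1, y→q3.
Exploring the product automaton P × Q from the start pair (p0, q0), following both machines on each input symbol, reaches 13 state pairs: (p0, q0), (p1, q1), (p2, q2), (p3, q1), (p4, q1), (p5, q1), (p6, q3), (p7, q1), (p8, q1), (p9, q1), (p10, q1), (p7, q4), (p7, q3).
P accepts in {p4, p5, p8, p9, p10} and Q accepts in {q0, q2, q3}; no reachable pair has both components accepting, so no string drives both machines to acceptance simultaneously and L(P) ∩ L(Q) = ∅.
So no string is accepted by both, and the intersection is empty.

Yes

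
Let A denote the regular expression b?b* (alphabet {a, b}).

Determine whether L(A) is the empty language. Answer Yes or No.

The empty string ε matches the expression, so it belongs to L(A).
Since L(A) contains at least one string, it is not empty.

No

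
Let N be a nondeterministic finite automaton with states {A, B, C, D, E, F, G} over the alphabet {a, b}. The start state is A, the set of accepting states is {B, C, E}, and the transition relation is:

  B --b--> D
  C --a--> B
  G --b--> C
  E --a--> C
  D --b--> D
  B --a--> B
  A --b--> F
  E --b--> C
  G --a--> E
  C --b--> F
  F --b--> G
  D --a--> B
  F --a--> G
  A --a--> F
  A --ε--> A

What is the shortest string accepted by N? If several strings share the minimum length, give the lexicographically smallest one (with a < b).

A breadth-first search from A reaches an accepting state first via the path A → F → G → E on input aaa.
No string of length < 3 is accepted (BFS exhausts all shorter strings without reaching an accepting state), and aaa is the lexicographically least accepting string of length 3.

aaa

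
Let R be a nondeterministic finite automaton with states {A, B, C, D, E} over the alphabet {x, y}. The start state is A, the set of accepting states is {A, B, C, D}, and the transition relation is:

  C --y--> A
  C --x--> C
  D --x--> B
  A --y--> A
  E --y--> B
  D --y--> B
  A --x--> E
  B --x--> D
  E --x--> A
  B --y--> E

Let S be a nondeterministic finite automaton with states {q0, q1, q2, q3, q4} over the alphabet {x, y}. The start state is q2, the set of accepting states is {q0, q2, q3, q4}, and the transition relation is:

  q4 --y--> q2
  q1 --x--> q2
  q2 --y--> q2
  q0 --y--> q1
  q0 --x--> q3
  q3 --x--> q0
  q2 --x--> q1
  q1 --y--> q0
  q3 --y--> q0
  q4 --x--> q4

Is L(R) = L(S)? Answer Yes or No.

Exploring the product automaton R × S from the start pair (A, q2), following both machines on each input symbol, reaches 4 state pairs: (A, q2), (E, q1), (B, q0), (D, q3).
R accepts in {A, B, C, D} and S accepts in {q0, q2, q3, q4}. In every reachable pair the two components are either both accepting — (A, q2), (B, q0), (D, q3) — or both non-accepting, so no string is accepted by exactly one of the machines: L(R) \ L(S) and L(S) \ L(R) are both empty.
Hence every string is accepted by R iff it is accepted by S, and the two languages coincide.

Yes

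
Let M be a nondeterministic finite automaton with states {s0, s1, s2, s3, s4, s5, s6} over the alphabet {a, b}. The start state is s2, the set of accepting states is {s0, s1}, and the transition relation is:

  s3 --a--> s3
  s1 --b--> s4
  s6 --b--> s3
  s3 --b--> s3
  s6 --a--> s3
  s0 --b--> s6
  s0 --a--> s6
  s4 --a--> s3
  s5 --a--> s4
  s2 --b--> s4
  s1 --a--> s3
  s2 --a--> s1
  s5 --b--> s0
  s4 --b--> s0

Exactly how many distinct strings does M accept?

The useful subgraph on states {s0, s1, s2, s4} is acyclic, so L(M) is finite; the longest accepting path visits 4 useful states, giving maximum string length 3.
Counting accepting paths from s2 by length: 1 of length 1, 1 of length 2, 1 of length 3. Total 3.

3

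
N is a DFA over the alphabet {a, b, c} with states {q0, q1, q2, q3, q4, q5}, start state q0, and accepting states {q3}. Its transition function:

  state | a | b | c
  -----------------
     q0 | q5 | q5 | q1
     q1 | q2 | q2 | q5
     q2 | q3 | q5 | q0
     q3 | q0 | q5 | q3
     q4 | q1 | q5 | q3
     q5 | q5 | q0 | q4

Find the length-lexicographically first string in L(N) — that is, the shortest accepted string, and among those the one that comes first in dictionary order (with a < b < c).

acc

A breadth-first search from q0 reaches an accepting state first via the path q0 → q5 → q4 → q3 on input acc.
No string of length < 3 is accepted (BFS exhausts all shorter strings without reaching an accepting state), and acc is the lexicographically least accepting string of length 3.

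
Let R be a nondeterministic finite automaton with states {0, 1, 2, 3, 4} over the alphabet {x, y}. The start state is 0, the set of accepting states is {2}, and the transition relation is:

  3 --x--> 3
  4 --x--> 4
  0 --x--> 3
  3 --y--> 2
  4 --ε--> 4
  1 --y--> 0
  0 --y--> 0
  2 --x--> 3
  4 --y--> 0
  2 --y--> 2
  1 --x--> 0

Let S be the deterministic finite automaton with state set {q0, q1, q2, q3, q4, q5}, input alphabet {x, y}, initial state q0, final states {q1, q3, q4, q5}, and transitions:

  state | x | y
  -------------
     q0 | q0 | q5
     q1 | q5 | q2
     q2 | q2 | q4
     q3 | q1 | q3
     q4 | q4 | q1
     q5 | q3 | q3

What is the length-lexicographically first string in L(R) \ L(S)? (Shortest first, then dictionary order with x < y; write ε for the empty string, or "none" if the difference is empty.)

The string yxxy is accepted by R but not by S.
No shorter string lies in the difference, and yxxy is the lexicographically first length-4 string in L(R) \ L(S).

yxxy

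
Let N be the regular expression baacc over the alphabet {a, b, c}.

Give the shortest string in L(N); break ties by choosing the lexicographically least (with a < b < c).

baacc

By inspection of the expression, no string of length less than 5 matches, and baacc is the lexicographically first match of length 5.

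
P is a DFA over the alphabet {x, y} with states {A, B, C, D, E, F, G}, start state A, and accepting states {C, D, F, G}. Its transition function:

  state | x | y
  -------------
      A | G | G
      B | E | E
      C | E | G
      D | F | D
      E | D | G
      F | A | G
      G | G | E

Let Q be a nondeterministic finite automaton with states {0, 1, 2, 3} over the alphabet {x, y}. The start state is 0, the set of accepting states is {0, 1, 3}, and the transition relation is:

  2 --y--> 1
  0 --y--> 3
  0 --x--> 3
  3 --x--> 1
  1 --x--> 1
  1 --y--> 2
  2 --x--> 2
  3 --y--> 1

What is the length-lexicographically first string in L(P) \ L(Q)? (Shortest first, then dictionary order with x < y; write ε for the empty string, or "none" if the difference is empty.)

xyy

The string xyy is accepted by P but not by Q.
No shorter string lies in the difference, and xyy is the lexicographically first length-3 string in L(P) \ L(Q).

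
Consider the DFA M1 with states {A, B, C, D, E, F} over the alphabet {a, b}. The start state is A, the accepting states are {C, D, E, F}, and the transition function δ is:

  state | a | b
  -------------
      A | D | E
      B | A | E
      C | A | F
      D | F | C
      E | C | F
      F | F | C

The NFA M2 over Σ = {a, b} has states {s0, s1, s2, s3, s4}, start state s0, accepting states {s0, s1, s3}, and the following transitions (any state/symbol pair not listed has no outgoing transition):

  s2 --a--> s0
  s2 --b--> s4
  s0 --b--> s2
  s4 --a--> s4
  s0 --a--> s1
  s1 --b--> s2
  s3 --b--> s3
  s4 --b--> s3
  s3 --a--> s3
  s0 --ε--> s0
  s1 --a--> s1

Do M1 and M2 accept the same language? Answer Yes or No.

No

The string b is accepted by M1 but rejected by M2.
So L(M1) ≠ L(M2).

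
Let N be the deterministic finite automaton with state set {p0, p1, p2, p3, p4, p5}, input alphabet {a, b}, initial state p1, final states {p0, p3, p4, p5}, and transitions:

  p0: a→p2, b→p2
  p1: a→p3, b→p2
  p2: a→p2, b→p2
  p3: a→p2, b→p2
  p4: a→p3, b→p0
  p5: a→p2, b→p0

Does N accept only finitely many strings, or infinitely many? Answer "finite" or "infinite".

The useful states (reachable from p1 and able to reach an accepting state) are {p1, p3}.
Restricted to these states the transition graph has no cycle, so every accepting path has bounded length and L is finite.

finite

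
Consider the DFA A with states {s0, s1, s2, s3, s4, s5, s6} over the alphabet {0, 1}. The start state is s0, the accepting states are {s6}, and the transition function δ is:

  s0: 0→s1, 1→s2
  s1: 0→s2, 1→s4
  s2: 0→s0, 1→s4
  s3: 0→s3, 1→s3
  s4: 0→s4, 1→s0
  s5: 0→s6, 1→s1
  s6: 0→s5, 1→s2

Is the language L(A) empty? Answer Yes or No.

The states reachable from the start state are {s0, s1, s2, s4}.
None of the accepting states {s6} is reachable, so no string is accepted and L(A) = ∅.

Yes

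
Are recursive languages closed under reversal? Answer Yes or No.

Reverse the input on the tape and then run the decider for L; this halts and accepts exactly Lᴿ.
So the recursive languages are closed under reversal.

Yes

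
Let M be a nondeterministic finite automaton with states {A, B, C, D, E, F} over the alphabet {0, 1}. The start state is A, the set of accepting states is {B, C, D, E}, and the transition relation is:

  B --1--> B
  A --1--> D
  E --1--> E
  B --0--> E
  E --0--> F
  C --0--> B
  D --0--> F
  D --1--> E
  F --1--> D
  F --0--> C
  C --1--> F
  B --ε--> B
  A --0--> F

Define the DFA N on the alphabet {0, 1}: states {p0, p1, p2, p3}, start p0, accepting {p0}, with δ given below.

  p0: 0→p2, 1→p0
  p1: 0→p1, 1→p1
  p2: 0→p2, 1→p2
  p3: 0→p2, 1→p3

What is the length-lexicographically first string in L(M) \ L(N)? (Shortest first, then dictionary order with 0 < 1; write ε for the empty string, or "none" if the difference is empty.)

00

The string 00 is accepted by M but not by N.
No shorter string lies in the difference, and 00 is the lexicographically first length-2 string in L(M) \ L(N).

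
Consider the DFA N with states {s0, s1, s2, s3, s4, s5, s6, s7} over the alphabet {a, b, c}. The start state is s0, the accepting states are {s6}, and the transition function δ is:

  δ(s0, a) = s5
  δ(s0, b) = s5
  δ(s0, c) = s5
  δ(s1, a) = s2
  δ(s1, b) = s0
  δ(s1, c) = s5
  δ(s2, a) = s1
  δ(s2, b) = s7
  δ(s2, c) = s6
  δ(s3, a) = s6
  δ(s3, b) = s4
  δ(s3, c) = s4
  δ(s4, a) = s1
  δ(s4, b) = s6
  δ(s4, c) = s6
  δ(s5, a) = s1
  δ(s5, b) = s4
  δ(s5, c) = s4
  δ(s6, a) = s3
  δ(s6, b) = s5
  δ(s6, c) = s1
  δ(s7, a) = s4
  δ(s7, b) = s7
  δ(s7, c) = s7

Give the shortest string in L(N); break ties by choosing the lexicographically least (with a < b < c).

A breadth-first search from s0 reaches an accepting state first via the path s0 → s5 → s4 → s6 on input abb.
No string of length < 3 is accepted (BFS exhausts all shorter strings without reaching an accepting state), and abb is the lexicographically least accepting string of length 3.

abb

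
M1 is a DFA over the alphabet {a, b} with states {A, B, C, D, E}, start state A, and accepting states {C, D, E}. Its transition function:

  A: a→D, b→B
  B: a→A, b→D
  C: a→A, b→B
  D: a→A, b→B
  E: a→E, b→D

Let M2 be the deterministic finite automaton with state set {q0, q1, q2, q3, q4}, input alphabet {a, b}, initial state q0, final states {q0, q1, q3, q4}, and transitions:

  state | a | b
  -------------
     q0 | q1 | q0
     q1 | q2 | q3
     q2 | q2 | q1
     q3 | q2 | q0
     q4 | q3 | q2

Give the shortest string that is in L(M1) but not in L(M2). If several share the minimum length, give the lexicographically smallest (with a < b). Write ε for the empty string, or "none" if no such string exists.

The string aaa is accepted by M1 but not by M2.
No shorter string lies in the difference, and aaa is the lexicographically first length-3 string in L(M1) \ L(M2).

aaa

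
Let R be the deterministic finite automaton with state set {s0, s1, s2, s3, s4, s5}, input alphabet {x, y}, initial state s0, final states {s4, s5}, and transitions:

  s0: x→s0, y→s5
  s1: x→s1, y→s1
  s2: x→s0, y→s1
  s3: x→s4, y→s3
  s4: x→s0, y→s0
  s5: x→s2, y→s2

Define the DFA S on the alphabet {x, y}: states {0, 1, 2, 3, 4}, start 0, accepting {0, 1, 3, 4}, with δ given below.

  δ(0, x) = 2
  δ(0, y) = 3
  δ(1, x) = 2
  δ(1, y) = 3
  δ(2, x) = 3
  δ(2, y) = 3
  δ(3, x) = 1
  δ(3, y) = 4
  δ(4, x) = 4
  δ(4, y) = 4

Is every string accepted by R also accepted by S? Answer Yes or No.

Exploring the product automaton R × S from the start pair (s0, 0), following both machines on each input symbol, reaches 13 state pairs: (s0, 0), (s0, 2), (s5, 3), (s0, 3), (s2, 1), (s2, 4), (s0, 1), (s5, 4), (s1, 3), (s0, 4), (s1, 4), (s1, 1), (s1, 2).
R accepts in {s4, s5} and S accepts in {0, 1, 3, 4}. The reachable pairs whose R-component is accepting are (s5, 3), (s5, 4); in each of them the S-component is accepting too, so the product for L(R) \ L(S) (R-component accepting, S-component rejecting) has no reachable accepting pair and the difference is empty.
Hence every string in L(R) is also in L(S).

Yes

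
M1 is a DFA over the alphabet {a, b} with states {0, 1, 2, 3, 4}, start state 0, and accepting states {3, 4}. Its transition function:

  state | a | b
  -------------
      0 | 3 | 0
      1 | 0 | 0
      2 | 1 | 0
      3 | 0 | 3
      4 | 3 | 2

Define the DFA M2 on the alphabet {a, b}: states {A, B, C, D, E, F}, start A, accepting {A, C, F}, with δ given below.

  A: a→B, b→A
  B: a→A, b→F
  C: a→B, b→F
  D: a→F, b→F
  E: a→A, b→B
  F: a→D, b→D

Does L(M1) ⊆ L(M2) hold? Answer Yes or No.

The string a is in L(M1) but not in L(M2).
So L(M1) ⊄ L(M2).

No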